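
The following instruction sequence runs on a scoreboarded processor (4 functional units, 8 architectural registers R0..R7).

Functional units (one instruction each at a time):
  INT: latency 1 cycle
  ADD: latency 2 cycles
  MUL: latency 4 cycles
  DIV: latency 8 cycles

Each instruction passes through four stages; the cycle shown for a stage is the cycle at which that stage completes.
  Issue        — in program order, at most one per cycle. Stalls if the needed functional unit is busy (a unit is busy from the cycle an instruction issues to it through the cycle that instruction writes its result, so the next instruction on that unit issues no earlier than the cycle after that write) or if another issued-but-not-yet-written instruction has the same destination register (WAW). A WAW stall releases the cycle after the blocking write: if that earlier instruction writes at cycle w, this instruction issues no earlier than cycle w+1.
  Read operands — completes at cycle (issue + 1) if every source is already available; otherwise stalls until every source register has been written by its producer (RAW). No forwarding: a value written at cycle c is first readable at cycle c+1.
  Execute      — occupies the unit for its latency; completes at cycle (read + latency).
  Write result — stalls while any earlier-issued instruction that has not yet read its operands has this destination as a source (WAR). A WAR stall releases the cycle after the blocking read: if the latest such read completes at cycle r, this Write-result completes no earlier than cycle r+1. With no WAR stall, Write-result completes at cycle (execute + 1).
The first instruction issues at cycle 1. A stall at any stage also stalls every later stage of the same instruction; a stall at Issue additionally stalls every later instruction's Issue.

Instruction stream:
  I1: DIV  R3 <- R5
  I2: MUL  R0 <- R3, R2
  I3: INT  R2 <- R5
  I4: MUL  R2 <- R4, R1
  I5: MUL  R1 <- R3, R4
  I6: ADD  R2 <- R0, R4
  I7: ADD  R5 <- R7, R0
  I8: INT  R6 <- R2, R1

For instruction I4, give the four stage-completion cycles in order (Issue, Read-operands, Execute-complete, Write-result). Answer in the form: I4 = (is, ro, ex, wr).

I4 = (18, 19, 23, 24)

t=1  I1→DIV
t=2  I1 RO | I2→MUL
t=3  I3→INT
t=4  I3 RO
t=5  I3 EX
t=10  I1 EX
t=11  I1 WR R3
t=12  I2 RO
t=13  I3 WR R2
t=16  I2 EX
t=17  I2 WR R0
t=18  I4→MUL
t=19  I4 RO
t=23  I4 EX
t=24  I4 WR R2
t=25  I5→MUL
t=26  I5 RO | I6→ADD
t=27  I6 RO
t=29  I6 EX
t=30  I5 EX | I6 WR R2
t=31  I5 WR R1 | I7→ADD
t=32  I7 RO | I8→INT
t=33  I8 RO
t=34  I7 EX | I8 EX
t=35  I7 WR R5 | I8 WR R6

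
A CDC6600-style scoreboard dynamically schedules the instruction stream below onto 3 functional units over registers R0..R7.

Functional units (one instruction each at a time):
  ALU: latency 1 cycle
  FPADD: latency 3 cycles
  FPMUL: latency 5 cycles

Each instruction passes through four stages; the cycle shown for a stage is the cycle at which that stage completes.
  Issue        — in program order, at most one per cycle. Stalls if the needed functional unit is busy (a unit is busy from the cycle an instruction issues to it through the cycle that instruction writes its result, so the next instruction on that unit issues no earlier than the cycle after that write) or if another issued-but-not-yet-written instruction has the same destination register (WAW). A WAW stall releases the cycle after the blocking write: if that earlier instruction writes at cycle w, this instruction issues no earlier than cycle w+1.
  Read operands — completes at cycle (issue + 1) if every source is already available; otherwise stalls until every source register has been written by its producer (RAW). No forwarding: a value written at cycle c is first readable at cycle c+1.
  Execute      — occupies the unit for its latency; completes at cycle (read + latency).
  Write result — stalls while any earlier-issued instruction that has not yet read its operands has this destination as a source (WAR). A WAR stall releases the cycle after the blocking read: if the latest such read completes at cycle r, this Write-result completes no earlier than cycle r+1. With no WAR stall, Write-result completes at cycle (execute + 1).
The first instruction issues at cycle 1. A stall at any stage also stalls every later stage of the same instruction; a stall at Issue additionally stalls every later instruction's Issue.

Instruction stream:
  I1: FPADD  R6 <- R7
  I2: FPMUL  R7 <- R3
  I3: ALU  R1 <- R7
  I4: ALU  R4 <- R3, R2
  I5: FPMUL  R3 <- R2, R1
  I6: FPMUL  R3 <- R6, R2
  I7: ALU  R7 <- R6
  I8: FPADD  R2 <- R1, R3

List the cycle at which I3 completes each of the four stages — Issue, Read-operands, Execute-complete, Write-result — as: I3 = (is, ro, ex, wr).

I1 -> (1, 2, 5, 6)
I2 -> (2, 3, 8, 9)
I3 -> (3, 10, 11, 12)  // RAW R7: wait I2 write@9
I4 -> (13, 14, 15, 16)  // struct: ALU busy until I3 writes@12
I5 -> (14, 15, 20, 21)
I6 -> (22, 23, 28, 29)  // struct: FPMUL busy until I5 writes@21
I7 -> (23, 24, 25, 26)
I8 -> (24, 30, 33, 34)  // RAW R3: wait I6 write@29

I3 = (3, 10, 11, 12)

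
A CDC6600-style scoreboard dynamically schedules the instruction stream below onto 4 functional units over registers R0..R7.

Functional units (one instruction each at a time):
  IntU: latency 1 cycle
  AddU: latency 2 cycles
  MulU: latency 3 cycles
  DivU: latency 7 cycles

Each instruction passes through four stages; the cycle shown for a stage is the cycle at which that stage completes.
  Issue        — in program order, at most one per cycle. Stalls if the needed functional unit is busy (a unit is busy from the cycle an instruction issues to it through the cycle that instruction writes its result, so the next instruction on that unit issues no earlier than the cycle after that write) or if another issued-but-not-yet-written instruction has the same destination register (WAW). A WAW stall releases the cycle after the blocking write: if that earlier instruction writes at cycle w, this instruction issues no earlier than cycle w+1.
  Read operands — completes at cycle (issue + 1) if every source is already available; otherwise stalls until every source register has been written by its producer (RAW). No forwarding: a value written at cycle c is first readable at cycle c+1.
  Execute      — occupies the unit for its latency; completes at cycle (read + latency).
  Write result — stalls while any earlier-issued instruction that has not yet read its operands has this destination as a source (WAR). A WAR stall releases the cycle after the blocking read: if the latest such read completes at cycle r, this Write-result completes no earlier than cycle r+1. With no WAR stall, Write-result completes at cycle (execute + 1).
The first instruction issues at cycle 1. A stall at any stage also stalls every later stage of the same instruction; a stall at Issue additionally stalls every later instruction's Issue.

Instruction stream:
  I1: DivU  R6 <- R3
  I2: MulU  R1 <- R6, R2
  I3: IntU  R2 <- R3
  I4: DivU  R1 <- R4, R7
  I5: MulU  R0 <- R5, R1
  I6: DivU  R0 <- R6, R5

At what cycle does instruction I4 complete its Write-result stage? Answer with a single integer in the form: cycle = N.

cycle = 25

cycle 1: I1→DivU
cycle 2: I1 RO, I2→MulU
cycle 3: I3→IntU
cycle 4: I3 RO
cycle 5: I3 EX
cycle 9: I1 EX
cycle 10: I1 WR R6
cycle 11: I2 RO
cycle 12: I3 WR R2
cycle 14: I2 EX
cycle 15: I2 WR R1
cycle 16: I4→DivU
cycle 17: I4 RO, I5→MulU
cycle 24: I4 EX
cycle 25: I4 WR R1
cycle 26: I5 RO
cycle 29: I5 EX
cycle 30: I5 WR R0
cycle 31: I6→DivU
cycle 32: I6 RO
cycle 39: I6 EX
cycle 40: I6 WR R0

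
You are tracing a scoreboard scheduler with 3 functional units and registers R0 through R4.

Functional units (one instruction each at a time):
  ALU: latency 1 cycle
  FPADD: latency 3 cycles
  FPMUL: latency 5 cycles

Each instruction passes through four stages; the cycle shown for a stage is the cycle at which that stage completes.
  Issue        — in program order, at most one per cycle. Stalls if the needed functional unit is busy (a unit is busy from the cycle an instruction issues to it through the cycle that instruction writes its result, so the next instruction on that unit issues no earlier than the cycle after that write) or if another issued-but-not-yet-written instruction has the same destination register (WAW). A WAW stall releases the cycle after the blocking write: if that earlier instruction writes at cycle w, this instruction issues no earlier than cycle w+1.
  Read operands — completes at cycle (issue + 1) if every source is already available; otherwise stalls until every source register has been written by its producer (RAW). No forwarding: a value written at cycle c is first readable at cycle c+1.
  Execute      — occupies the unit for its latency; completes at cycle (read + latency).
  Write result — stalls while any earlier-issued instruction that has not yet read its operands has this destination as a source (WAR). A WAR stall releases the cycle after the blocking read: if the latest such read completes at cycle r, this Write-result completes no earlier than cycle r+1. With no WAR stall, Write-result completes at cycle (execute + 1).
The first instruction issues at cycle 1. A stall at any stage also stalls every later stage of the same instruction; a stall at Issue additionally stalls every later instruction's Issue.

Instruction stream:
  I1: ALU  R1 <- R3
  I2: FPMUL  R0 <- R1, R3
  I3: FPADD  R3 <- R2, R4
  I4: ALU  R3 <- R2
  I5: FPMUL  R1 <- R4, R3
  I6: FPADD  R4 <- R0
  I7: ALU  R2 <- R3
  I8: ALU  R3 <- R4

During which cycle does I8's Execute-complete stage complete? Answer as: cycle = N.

cycle = 20

  I1 | 1 | 2 | 3 | 4
  I2 | 2 | 5 | 10 | 11   RAW R1: wait I1 write@4
  I3 | 3 | 4 | 7 | 8
  I4 | 9 | 10 | 11 | 12   WAW R3: wait I3 write@8
  I5 | 12 | 13 | 18 | 19   struct: FPMUL busy until I2 writes@11
  I6 | 13 | 14 | 17 | 18
  I7 | 14 | 15 | 16 | 17
  I8 | 18 | 19 | 20 | 21   struct: ALU busy until I7 writes@17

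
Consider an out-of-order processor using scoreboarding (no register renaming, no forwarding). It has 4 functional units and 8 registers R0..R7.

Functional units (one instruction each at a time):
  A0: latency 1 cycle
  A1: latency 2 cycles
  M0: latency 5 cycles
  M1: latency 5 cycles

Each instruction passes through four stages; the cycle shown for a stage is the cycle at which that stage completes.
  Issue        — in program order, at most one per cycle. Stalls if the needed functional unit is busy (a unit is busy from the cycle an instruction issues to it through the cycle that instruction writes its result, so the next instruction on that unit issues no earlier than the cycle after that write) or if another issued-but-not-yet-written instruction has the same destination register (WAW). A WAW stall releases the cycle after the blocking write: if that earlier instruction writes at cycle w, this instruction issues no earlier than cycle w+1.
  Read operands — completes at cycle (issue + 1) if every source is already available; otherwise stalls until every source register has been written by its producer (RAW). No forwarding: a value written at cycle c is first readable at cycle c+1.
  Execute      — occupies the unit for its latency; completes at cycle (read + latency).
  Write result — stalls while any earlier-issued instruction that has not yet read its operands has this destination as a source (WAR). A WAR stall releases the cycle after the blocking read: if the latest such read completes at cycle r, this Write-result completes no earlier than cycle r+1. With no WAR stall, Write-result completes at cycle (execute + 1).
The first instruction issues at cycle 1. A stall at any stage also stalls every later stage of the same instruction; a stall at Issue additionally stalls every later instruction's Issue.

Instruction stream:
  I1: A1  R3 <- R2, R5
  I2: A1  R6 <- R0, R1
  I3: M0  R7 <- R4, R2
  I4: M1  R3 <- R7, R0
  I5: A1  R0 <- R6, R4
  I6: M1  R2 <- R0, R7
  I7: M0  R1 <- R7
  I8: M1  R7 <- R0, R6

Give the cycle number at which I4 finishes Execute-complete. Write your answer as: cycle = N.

I1: IS=1 RO=2 EX=4 WR=5
I2: IS=6 RO=7 EX=9 WR=10  [struct: A1 busy until I1 writes@5]
I3: IS=7 RO=8 EX=13 WR=14
I4: IS=8 RO=15 EX=20 WR=21  [RAW R7: wait I3 write@14]
I5: IS=11 RO=12 EX=14 WR=16  [struct: A1 busy until I2 writes@10; WAR R0: wait I4 read@15]
I6: IS=22 RO=23 EX=28 WR=29  [struct: M1 busy until I4 writes@21]
I7: IS=23 RO=24 EX=29 WR=30
I8: IS=30 RO=31 EX=36 WR=37  [struct: M1 busy until I6 writes@29]

cycle = 20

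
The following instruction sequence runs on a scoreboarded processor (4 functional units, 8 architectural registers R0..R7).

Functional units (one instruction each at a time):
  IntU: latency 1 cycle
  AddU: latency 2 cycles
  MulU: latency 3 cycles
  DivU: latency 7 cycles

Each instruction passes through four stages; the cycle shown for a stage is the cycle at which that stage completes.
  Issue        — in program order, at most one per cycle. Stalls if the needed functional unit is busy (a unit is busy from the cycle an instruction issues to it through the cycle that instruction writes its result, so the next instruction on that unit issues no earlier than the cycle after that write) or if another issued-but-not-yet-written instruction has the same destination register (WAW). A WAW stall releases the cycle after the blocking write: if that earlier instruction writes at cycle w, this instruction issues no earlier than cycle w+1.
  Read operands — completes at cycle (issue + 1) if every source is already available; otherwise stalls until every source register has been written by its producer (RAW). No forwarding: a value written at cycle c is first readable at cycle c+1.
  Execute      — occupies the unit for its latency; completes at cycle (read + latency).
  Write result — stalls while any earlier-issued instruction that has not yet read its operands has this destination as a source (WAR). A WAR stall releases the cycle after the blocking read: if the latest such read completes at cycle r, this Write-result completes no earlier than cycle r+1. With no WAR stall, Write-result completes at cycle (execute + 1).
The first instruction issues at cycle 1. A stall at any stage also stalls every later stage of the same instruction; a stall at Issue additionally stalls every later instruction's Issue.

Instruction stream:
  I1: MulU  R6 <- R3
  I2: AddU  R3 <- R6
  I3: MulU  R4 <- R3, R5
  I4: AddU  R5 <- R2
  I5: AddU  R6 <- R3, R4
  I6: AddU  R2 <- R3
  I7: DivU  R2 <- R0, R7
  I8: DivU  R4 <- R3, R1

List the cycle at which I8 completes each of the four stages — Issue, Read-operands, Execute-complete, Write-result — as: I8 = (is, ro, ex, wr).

I8 = (36, 37, 44, 45)

t=1  I1 dispatched to MulU
t=2  I1 operands ready; I2 dispatched to AddU
t=5  I1 complete
t=6  R6←I1
t=7  I2 operands ready; I3 dispatched to MulU
t=9  I2 complete
t=10  R3←I2
t=11  I3 operands ready; I4 dispatched to AddU
t=12  I4 operands ready
t=14  I3 complete; I4 complete
t=15  R4←I3; R5←I4
t=16  I5 dispatched to AddU
t=17  I5 operands ready
t=19  I5 complete
t=20  R6←I5
t=21  I6 dispatched to AddU
t=22  I6 operands ready
t=24  I6 complete
t=25  R2←I6
t=26  I7 dispatched to DivU
t=27  I7 operands ready
t=34  I7 complete
t=35  R2←I7
t=36  I8 dispatched to DivU
t=37  I8 operands ready
t=44  I8 complete
t=45  R4←I8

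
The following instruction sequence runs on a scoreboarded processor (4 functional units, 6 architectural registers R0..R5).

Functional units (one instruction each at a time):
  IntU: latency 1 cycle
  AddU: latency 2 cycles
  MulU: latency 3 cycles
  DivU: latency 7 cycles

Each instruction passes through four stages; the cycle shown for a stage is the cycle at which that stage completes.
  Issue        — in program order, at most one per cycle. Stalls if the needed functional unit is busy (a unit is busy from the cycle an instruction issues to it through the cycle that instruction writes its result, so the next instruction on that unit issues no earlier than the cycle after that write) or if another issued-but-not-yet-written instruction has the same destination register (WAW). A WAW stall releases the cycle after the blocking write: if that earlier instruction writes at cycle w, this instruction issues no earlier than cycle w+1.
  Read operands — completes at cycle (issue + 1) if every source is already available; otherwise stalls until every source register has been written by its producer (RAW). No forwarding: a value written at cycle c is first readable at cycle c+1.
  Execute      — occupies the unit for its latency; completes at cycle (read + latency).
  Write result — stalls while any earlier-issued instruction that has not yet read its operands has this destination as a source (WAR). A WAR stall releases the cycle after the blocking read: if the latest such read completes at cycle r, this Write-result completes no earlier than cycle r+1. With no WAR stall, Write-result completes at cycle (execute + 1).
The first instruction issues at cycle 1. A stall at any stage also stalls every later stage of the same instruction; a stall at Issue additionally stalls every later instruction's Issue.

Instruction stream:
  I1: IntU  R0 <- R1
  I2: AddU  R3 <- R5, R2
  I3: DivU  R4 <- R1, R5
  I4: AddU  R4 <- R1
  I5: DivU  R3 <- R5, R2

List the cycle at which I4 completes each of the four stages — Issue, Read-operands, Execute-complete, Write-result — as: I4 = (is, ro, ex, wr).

  I1 | 1 | 2 | 3 | 4
  I2 | 2 | 3 | 5 | 6
  I3 | 3 | 4 | 11 | 12
  I4 | 13 | 14 | 16 | 17   WAW R4: wait I3 write@12
  I5 | 14 | 15 | 22 | 23

I4 = (13, 14, 16, 17)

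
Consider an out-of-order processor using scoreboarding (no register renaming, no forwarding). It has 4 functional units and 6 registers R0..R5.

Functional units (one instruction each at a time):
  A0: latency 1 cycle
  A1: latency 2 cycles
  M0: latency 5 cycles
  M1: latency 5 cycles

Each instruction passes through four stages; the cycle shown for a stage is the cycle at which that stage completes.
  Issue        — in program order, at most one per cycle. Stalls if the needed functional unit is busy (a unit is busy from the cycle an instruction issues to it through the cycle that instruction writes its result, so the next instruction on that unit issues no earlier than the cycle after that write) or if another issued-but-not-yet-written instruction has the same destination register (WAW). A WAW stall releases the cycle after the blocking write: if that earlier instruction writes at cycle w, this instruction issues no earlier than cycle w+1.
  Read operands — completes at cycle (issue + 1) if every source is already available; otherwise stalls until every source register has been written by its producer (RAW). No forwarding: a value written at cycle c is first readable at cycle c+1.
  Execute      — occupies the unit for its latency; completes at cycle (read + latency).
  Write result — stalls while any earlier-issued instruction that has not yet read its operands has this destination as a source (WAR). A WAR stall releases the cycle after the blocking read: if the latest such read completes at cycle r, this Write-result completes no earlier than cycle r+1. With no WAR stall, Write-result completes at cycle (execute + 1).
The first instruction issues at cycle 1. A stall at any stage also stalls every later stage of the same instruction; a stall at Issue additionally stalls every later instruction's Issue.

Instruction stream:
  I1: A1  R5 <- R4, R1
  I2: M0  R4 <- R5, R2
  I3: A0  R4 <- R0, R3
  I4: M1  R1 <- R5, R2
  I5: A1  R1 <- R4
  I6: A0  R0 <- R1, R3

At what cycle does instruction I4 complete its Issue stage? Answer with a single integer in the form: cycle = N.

cycle = 14

[1] I1→A1
[2] I1 RO, I2→M0
[4] I1 EX
[5] I1 WR R5
[6] I2 RO
[11] I2 EX
[12] I2 WR R4
[13] I3→A0
[14] I3 RO, I4→M1
[15] I3 EX, I4 RO
[16] I3 WR R4
[20] I4 EX
[21] I4 WR R1
[22] I5→A1
[23] I5 RO, I6→A0
[25] I5 EX
[26] I5 WR R1
[27] I6 RO
[28] I6 EX
[29] I6 WR R0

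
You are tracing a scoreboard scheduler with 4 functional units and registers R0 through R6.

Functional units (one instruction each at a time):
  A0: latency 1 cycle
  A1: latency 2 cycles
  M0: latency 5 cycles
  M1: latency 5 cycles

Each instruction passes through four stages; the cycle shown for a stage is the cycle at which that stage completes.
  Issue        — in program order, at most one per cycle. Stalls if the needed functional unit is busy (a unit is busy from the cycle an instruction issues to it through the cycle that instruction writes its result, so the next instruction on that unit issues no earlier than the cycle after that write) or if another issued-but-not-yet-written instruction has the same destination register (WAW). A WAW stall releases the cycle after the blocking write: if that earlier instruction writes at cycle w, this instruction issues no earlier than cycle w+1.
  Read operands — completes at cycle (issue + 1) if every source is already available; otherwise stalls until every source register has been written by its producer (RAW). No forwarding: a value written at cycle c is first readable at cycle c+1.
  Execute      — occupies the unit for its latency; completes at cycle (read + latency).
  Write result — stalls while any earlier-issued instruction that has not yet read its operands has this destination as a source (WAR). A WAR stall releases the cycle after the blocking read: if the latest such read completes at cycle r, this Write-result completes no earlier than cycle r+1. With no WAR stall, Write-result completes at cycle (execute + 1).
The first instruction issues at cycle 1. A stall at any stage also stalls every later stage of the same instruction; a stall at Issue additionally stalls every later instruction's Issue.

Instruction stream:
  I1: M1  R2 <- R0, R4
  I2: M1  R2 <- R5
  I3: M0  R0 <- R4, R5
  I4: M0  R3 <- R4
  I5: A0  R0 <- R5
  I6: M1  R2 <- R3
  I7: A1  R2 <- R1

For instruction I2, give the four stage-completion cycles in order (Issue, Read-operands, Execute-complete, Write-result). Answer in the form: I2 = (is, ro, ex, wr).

1) issue 1, read 2, done 7, write 8
2) issue 9, read 10, done 15, write 16  <struct: M1 busy until I1 writes@8>
3) issue 10, read 11, done 16, write 17
4) issue 18, read 19, done 24, write 25  <struct: M0 busy until I3 writes@17>
5) issue 19, read 20, done 21, write 22
6) issue 20, read 26, done 31, write 32  <RAW R3: wait I4 write@25>
7) issue 33, read 34, done 36, write 37  <WAW R2: wait I6 write@32>

I2 = (9, 10, 15, 16)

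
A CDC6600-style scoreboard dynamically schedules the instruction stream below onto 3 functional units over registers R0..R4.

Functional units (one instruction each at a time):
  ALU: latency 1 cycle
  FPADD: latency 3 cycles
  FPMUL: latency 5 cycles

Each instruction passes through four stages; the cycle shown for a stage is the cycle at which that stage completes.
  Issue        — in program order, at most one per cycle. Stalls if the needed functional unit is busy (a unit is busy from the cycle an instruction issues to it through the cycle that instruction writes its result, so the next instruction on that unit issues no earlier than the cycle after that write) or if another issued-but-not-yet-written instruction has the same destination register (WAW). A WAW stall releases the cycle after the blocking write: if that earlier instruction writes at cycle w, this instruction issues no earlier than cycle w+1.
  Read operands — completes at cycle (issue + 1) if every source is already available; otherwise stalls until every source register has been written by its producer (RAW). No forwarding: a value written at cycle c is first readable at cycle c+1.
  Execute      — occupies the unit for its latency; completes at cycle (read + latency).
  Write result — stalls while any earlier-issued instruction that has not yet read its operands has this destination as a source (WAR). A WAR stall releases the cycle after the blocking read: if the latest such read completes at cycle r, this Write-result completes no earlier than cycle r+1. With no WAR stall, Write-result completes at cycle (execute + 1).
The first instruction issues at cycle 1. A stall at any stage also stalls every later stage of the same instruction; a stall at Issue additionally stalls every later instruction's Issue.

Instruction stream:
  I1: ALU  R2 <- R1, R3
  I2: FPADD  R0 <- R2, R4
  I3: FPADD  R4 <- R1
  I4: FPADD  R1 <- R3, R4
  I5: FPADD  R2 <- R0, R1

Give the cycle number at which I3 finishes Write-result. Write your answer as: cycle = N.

  I1 | 1 | 2 | 3 | 4
  I2 | 2 | 5 | 8 | 9   RAW R2: wait I1 write@4
  I3 | 10 | 11 | 14 | 15   struct: FPADD busy until I2 writes@9
  I4 | 16 | 17 | 20 | 21   struct: FPADD busy until I3 writes@15
  I5 | 22 | 23 | 26 | 27   struct: FPADD busy until I4 writes@21

cycle = 15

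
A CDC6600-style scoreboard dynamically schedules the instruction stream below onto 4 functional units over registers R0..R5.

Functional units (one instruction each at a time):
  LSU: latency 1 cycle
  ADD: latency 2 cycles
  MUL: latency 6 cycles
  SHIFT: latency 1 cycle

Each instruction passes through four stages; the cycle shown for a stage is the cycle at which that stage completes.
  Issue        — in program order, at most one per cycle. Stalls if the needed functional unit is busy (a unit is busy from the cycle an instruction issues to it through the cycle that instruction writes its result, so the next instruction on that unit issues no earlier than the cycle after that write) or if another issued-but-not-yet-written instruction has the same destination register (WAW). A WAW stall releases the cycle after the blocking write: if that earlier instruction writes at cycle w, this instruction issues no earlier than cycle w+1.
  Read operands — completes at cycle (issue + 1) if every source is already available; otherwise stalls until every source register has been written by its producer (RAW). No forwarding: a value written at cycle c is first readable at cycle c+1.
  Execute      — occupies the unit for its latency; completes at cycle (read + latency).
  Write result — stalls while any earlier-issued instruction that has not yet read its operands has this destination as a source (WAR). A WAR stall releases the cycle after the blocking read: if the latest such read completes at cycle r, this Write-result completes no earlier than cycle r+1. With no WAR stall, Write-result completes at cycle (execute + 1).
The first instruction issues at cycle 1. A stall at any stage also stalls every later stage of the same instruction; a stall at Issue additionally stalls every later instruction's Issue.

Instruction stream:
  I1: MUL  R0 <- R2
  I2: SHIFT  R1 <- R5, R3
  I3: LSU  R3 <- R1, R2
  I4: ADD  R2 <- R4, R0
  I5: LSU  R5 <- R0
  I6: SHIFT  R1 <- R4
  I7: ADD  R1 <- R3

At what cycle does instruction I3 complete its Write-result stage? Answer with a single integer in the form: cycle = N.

[1] I1→MUL
[2] I1 RO, I2→SHIFT
[3] I2 RO, I3→LSU
[4] I2 EX, I4→ADD
[5] I2 WR R1
[6] I3 RO
[7] I3 EX
[8] I1 EX, I3 WR R3
[9] I1 WR R0, I5→LSU
[10] I4 RO, I5 RO, I6→SHIFT
[11] I5 EX, I6 RO
[12] I4 EX, I5 WR R5, I6 EX
[13] I4 WR R2, I6 WR R1
[14] I7→ADD
[15] I7 RO
[17] I7 EX
[18] I7 WR R1

cycle = 8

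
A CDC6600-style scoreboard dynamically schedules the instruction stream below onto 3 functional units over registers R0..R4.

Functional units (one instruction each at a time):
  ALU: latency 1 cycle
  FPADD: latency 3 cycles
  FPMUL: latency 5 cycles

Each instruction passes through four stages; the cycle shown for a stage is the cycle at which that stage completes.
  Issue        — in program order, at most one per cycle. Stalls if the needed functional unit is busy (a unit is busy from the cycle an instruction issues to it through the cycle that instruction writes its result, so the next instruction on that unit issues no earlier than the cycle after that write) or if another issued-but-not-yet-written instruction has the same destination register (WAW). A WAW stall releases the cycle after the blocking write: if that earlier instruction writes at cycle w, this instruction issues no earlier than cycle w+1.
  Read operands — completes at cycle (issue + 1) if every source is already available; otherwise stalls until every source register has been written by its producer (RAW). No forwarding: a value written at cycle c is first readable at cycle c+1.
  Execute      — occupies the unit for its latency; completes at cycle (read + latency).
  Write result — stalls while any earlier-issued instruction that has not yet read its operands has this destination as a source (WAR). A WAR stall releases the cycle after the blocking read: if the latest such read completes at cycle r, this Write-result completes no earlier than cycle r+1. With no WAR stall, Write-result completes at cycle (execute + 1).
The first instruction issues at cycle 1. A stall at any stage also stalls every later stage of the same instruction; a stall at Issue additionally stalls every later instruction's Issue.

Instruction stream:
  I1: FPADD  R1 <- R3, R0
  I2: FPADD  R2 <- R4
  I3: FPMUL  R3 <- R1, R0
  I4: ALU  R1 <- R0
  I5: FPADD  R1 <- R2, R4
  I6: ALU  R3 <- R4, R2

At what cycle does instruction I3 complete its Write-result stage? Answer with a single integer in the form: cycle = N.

[1] issue I1 (FPADD)
[2] I1 read-ops
[5] I1 finished on FPADD
[6] I1→R1
[7] issue I2 (FPADD)
[8] I2 read-ops; issue I3 (FPMUL)
[9] I3 read-ops; issue I4 (ALU)
[10] I4 read-ops
[11] I2 finished on FPADD; I4 finished on ALU
[12] I2→R2; I4→R1
[13] issue I5 (FPADD)
[14] I3 finished on FPMUL; I5 read-ops
[15] I3→R3
[16] issue I6 (ALU)
[17] I5 finished on FPADD; I6 read-ops
[18] I5→R1; I6 finished on ALU
[19] I6→R3

cycle = 15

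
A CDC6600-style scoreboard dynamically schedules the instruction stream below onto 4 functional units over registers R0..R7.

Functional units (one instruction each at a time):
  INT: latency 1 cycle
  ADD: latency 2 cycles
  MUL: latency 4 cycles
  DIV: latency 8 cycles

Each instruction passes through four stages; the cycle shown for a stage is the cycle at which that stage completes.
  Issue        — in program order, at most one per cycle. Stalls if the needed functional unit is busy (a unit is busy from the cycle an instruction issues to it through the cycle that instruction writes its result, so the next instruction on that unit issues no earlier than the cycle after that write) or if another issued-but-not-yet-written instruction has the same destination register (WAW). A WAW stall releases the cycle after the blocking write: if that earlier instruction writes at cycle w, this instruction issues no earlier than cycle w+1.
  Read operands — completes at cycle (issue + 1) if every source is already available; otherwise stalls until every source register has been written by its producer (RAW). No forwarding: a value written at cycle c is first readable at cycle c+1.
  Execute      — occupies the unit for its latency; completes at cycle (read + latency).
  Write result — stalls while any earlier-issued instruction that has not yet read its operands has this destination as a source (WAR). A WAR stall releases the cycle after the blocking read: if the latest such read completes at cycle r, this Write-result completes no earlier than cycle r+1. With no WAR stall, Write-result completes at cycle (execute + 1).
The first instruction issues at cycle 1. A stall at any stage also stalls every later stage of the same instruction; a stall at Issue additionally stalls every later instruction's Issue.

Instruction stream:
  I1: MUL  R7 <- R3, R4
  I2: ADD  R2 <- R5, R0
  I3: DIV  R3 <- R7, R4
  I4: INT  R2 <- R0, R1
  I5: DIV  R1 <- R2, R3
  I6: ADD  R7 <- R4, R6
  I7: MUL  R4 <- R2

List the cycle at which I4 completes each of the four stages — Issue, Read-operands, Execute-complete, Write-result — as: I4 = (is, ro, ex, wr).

I4 = (7, 8, 9, 10)

t=1  I1→MUL
t=2  I1 RO · I2→ADD
t=3  I2 RO · I3→DIV
t=5  I2 EX
t=6  I1 EX · I2 WR R2
t=7  I1 WR R7 · I4→INT
t=8  I3 RO · I4 RO
t=9  I4 EX
t=10  I4 WR R2
t=16  I3 EX
t=17  I3 WR R3
t=18  I5→DIV
t=19  I5 RO · I6→ADD
t=20  I6 RO · I7→MUL
t=21  I7 RO
t=22  I6 EX
t=23  I6 WR R7
t=25  I7 EX
t=26  I7 WR R4
t=27  I5 EX
t=28  I5 WR R1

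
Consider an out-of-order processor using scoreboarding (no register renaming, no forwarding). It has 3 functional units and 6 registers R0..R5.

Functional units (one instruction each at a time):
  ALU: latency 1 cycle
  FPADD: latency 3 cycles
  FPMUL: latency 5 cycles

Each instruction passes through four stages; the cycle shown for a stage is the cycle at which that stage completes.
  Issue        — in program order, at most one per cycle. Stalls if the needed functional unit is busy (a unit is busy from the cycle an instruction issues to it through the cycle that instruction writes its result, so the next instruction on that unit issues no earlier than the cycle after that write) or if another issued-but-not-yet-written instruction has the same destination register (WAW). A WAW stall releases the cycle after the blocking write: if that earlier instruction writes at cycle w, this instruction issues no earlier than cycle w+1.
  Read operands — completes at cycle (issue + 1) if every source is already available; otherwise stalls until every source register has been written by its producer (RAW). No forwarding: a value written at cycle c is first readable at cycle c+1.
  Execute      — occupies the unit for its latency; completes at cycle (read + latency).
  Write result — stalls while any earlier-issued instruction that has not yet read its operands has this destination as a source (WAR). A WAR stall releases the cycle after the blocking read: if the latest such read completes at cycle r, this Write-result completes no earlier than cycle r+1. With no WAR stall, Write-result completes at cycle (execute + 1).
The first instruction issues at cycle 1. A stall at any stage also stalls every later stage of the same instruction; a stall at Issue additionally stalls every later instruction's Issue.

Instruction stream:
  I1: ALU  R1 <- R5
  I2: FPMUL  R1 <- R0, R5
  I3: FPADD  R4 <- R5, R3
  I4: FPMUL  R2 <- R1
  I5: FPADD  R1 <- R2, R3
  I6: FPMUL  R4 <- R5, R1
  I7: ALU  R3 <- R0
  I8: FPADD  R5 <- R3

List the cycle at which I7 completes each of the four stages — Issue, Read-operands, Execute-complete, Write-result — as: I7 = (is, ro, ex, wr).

I1  is:1  ro:2  ex:3  wr:4
I2  is:5  ro:6  ex:11  wr:12  — WAW R1: wait I1 write@4
I3  is:6  ro:7  ex:10  wr:11
I4  is:13  ro:14  ex:19  wr:20  — struct: FPMUL busy until I2 writes@12
I5  is:14  ro:21  ex:24  wr:25  — RAW R2: wait I4 write@20
I6  is:21  ro:26  ex:31  wr:32  — struct: FPMUL busy until I4 writes@20, RAW R1: wait I5 write@25
I7  is:22  ro:23  ex:24  wr:25
I8  is:26  ro:27  ex:30  wr:31  — struct: FPADD busy until I5 writes@25

I7 = (22, 23, 24, 25)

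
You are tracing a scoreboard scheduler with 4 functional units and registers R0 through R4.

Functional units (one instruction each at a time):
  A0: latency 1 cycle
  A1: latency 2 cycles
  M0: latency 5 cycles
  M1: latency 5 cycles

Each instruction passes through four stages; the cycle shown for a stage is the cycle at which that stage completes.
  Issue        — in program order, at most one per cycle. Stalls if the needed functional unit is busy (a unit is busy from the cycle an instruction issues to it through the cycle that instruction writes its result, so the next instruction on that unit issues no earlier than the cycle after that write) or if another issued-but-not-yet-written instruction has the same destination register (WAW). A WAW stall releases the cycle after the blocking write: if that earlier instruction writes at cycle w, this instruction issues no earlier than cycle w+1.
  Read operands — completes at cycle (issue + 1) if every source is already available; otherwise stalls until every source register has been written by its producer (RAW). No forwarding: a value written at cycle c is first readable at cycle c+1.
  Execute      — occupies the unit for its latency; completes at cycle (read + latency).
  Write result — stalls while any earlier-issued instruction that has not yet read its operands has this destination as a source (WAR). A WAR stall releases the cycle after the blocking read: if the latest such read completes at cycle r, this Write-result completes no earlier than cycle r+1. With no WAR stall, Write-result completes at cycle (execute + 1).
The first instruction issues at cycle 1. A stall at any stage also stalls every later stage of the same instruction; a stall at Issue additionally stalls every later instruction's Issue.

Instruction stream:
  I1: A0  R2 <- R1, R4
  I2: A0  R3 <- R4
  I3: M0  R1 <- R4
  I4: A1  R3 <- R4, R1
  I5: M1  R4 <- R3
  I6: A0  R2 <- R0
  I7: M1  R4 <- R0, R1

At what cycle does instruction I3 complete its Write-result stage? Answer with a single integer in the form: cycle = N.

cycle = 13

  I1 | 1 | 2 | 3 | 4
  I2 | 5 | 6 | 7 | 8   struct: A0 busy until I1 writes@4
  I3 | 6 | 7 | 12 | 13
  I4 | 9 | 14 | 16 | 17   WAW R3: wait I2 write@8 · RAW R1: wait I3 write@13
  I5 | 10 | 18 | 23 | 24   RAW R3: wait I4 write@17
  I6 | 11 | 12 | 13 | 14
  I7 | 25 | 26 | 31 | 32   struct: M1 busy until I5 writes@24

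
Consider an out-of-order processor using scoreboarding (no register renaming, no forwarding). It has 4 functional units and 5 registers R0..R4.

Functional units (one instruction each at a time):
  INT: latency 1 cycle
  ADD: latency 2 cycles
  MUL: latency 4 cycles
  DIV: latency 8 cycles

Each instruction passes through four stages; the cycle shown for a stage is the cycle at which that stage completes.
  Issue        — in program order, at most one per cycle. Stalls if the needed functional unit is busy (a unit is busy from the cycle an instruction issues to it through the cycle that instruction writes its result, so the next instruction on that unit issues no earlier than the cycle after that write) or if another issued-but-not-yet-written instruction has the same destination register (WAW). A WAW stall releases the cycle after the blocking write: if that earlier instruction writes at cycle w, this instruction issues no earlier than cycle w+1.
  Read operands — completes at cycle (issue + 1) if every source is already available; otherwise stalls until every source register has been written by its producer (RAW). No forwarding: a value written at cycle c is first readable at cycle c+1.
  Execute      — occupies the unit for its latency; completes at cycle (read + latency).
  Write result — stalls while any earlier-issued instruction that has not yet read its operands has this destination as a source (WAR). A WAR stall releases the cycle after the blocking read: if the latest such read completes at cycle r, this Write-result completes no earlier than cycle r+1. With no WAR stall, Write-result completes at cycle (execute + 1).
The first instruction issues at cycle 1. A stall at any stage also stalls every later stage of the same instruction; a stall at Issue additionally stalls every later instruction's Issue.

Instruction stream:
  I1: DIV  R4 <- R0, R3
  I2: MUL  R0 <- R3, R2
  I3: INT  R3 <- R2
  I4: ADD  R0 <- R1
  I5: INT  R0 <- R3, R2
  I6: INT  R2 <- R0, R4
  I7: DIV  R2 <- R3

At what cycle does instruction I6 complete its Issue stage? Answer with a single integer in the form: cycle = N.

cycle = 18

  I1 | 1 | 2 | 10 | 11
  I2 | 2 | 3 | 7 | 8
  I3 | 3 | 4 | 5 | 6
  I4 | 9 | 10 | 12 | 13   WAW R0: wait I2 write@8
  I5 | 14 | 15 | 16 | 17   WAW R0: wait I4 write@13
  I6 | 18 | 19 | 20 | 21   struct: INT busy until I5 writes@17
  I7 | 22 | 23 | 31 | 32   WAW R2: wait I6 write@21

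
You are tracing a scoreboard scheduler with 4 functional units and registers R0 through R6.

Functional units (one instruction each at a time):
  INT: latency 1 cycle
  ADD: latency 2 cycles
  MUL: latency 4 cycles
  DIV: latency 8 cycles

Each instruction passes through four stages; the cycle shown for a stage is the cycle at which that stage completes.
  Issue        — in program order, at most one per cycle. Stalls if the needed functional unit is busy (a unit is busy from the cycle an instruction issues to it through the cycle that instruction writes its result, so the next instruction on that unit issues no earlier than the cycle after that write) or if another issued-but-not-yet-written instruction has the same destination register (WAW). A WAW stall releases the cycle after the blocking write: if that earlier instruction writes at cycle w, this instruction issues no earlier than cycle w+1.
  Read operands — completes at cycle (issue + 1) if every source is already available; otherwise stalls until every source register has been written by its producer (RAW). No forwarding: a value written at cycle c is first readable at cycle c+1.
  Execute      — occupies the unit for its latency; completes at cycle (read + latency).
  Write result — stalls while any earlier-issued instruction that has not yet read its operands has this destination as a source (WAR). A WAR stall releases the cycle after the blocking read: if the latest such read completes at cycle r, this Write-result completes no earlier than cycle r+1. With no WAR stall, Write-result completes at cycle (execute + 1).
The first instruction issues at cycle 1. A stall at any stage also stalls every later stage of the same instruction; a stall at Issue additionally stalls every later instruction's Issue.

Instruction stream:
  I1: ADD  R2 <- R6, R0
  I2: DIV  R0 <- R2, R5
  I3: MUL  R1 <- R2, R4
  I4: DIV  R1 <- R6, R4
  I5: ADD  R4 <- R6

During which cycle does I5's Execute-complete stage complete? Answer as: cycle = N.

[I1] 1/2/4/5
[I2] 2/6/14/15  (RAW R2: wait I1 write@5)
[I3] 3/6/10/11  (RAW R2: wait I1 write@5)
[I4] 16/17/25/26  (struct: DIV busy until I2 writes@15)
[I5] 17/18/20/21

cycle = 20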